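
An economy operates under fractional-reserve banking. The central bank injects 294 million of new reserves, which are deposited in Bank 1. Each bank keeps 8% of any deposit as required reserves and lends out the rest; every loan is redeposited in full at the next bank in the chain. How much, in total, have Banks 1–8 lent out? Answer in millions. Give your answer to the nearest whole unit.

Bank i lends (1 − rr)^i of the original deposit: Bank 1 lends 294·0.9200 = 270.4800, Bank 2 lends 294·0.9200² = 248.8416, and so on.
Summing a geometric series: total = 294·[0.9200·(1 − 0.9200^8) / (1 − 0.9200)] ≈ 1645.8070 million.

1646 million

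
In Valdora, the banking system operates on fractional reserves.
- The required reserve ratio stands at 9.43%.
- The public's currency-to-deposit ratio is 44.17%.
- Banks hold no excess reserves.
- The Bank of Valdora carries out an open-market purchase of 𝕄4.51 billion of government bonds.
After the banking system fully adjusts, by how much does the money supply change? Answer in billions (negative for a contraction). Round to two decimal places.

𝕄12.13 billion

The money multiplier is m = (1 + c) / (rr + c) = (1 + 0.4417) / (0.0943 + 0.4417) ≈ 2.6897.
The purchase adds 4.51 billion of base, so ΔM = m × ΔMB = 2.6897 × (+4.51) ≈ 12.1305 billion.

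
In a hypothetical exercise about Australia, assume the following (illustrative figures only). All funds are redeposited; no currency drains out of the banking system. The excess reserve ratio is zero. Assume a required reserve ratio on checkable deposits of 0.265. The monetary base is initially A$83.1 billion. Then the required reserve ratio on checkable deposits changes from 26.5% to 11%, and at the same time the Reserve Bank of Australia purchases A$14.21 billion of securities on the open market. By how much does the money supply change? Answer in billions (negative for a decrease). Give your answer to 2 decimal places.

Before: m₁ = 1 / (0.265) ≈ 3.77358, MB₁ = 83.1, so M₁ = 3.77358 × 83.1 ≈ 313.5845 billion.
After: m₂ = 1 / (0.11) ≈ 9.09091, MB₂ = 83.1 + 14.21 = 97.31, so M₂ = 9.09091 × 97.31 ≈ 884.6365 billion.
ΔM = M₂ − M₁ = 884.6365 − 313.5845 = 571.052 billion.

A$571.05 billion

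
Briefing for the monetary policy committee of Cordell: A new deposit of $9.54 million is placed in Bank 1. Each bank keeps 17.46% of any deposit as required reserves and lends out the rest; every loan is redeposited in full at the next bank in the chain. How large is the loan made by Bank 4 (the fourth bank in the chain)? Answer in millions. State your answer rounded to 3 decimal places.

Each bank lends a fraction (1 − rr) = 0.8254 of the deposit it receives, so Bank 4 receives 9.54·0.8254^3 and lends 9.54·0.8254^4 ≈ 4.4280 million.

$4.428 million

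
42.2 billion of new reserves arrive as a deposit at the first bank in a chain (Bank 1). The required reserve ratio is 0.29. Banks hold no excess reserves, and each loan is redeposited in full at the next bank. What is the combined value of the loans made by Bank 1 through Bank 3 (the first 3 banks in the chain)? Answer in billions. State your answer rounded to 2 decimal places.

Bank i lends (1 − rr)^i of the original deposit: Bank 1 lends 42.2·0.7100 = 29.9620, Bank 2 lends 42.2·0.7100² ≈ 21.2730, and so on.
Summing a geometric series: total = 42.2·[0.7100·(1 − 0.7100^3) / (1 − 0.7100)] ≈ 66.3389 billion.

66.34 billion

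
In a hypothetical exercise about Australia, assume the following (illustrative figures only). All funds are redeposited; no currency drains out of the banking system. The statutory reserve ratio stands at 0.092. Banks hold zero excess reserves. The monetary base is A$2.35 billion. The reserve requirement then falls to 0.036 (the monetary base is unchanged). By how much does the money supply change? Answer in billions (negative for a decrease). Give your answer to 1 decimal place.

Initially m₁ = 1 / (0.092) ≈ 10.8696, so M₁ = 10.8696 × 2.35 ≈ 25.5436 billion.
After the change m₂ = 1 / (0.036) ≈ 27.7778, so M₂ = 27.7778 × 2.35 ≈ 65.2778 billion.
ΔM = M₂ − M₁ = 65.2778 − 25.5436 = 39.7342 billion.

A$39.7 billion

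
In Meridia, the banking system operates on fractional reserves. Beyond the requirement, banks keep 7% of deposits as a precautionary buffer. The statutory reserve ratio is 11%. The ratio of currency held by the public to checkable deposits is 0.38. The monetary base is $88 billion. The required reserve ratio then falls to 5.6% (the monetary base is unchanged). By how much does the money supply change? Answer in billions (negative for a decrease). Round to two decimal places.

Initially m₁ = (1 + 0.38) / (0.11 + 0.07 + 0.38) ≈ 2.46429, so M₁ = 2.46429 × 88 ≈ 216.8575 billion.
After the change m₂ = (1 + 0.38) / (0.056 + 0.07 + 0.38) ≈ 2.72727, so M₂ = 2.72727 × 88 ≈ 239.9998 billion.
ΔM = M₂ − M₁ = 239.9998 − 216.8575 = 23.1423 billion.

$23.14 billion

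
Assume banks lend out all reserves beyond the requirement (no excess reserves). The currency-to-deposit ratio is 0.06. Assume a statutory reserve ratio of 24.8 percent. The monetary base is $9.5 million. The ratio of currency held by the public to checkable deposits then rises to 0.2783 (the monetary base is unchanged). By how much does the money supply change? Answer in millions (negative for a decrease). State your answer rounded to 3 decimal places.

-9.621 million

Initially m₁ = (1 + 0.06) / (0.248 + 0.06) ≈ 3.44156, so M₁ = 3.44156 × 9.5 ≈ 32.6948 million.
After the change m₂ = (1 + 0.2783) / (0.248 + 0.2783) ≈ 2.42884, so M₂ = 2.42884 × 9.5 ≈ 23.074 million.
ΔM = M₂ − M₁ = 23.074 − 32.6948 = -9.6208 million.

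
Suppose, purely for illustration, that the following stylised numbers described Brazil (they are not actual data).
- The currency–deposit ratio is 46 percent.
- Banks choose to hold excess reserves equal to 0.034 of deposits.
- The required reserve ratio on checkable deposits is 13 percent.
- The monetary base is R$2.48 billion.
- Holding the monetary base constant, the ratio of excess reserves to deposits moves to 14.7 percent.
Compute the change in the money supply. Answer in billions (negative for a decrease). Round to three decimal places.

Initially m₁ = (1 + 0.46) / (0.13 + 0.034 + 0.46) ≈ 2.33974, so M₁ = 2.33974 × 2.48 ≈ 5.8026 billion.
After the change m₂ = (1 + 0.46) / (0.13 + 0.147 + 0.46) ≈ 1.98100, so M₂ = 1.98100 × 2.48 ≈ 4.9129 billion.
ΔM = M₂ − M₁ = 4.9129 − 5.8026 = -0.8897 billion.

-0.890 billion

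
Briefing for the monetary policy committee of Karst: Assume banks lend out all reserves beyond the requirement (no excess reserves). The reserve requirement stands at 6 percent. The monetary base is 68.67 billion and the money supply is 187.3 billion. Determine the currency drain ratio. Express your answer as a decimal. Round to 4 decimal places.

0.4841

Using m = M/MB = 187.3/68.67 ≈ 2.727537. From m = (1 + c)/(c + rr + e), rearranging gives 1 + c = m·(c + rr + e), so c·(1 − m) = m·(rr + e) − 1.
Hence c = [m·(rr + e) − 1]/(1 − m) = [2.727537 × (0.06 + 0) − 1] / (1 − 2.727537) ≈ 0.484127.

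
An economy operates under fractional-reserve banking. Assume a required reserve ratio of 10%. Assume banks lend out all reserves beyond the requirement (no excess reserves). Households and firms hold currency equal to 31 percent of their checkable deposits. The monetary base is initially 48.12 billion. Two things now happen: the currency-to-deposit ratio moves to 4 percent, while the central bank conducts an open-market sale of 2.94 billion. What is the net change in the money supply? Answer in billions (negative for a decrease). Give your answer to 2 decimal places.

181.87 billion

Before: m₁ = (1 + 0.31) / (0.1 + 0.31) ≈ 3.19512, MB₁ = 48.12, so M₁ = 3.19512 × 48.12 ≈ 153.7492 billion.
After: m₂ = (1 + 0.04) / (0.1 + 0.04) ≈ 7.42857, MB₂ = 48.12 − 2.94 = 45.18, so M₂ = 7.42857 × 45.18 ≈ 335.6228 billion.
ΔM = M₂ − M₁ = 335.6228 − 153.7492 = 181.8736 billion.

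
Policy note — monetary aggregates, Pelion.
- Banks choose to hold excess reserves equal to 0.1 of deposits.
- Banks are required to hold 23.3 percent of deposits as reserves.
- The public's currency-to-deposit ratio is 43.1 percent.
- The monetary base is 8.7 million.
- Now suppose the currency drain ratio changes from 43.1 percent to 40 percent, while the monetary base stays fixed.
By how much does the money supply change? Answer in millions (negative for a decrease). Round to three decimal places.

0.321 million

Initially m₁ = (1 + 0.431) / (0.233 + 0.1 + 0.431) ≈ 1.87304, so M₁ = 1.87304 × 8.7 ≈ 16.2954 million.
After the change m₂ = (1 + 0.4) / (0.233 + 0.1 + 0.4) ≈ 1.90996, so M₂ = 1.90996 × 8.7 ≈ 16.6167 million.
ΔM = M₂ − M₁ = 16.6167 − 16.2954 = 0.3213 million.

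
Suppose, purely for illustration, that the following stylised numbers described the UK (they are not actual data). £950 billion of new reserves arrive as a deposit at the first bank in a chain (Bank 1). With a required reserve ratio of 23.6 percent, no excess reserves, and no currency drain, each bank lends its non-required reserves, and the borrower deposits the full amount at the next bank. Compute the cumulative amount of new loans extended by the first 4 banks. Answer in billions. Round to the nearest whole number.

£2028 billion

Bank i lends (1 − rr)^i of the original deposit: Bank 1 lends 950·0.7640 = 725.8000, Bank 2 lends 950·0.7640² = 554.5112, and so on.
Summing a geometric series: total = 950·[0.7640·(1 − 0.7640^4) / (1 − 0.7640)] ≈ 2027.6237 billion.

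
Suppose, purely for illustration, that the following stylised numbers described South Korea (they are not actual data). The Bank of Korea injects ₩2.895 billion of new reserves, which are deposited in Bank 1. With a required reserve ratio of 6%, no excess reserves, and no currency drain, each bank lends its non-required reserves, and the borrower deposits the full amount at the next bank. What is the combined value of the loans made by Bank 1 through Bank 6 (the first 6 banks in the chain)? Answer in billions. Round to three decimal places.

₩14.066 billion

Bank i lends (1 − rr)^i of the original deposit: Bank 1 lends 2.895·0.9400 = 2.7213, Bank 2 lends 2.895·0.9400² ≈ 2.5580, and so on.
Summing a geometric series: total = 2.895·[0.9400·(1 − 0.9400^6) / (1 − 0.9400)] ≈ 14.0660 billion.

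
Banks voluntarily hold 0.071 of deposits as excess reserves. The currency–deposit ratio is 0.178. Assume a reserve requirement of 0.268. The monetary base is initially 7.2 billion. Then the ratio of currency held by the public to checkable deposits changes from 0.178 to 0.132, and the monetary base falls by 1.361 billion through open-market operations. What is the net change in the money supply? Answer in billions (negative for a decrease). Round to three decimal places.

Before: m₁ = (1 + 0.178) / (0.268 + 0.071 + 0.178) ≈ 2.27853, MB₁ = 7.2, so M₁ = 2.27853 × 7.2 ≈ 16.4054 billion.
After: m₂ = (1 + 0.132) / (0.268 + 0.071 + 0.132) ≈ 2.40340, MB₂ = 7.2 − 1.361 = 5.839, so M₂ = 2.40340 × 5.839 ≈ 14.0335 billion.
ΔM = M₂ − M₁ = 14.0335 − 16.4054 = -2.3719 billion.

-2.372 billion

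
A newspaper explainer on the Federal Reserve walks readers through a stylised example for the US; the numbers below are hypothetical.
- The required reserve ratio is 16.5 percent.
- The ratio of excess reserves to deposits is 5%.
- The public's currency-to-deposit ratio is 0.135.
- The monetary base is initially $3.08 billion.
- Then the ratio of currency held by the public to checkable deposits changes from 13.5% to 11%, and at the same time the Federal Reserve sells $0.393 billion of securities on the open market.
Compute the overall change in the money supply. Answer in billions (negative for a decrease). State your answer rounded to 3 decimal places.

Before: m₁ = (1 + 0.135) / (0.165 + 0.05 + 0.135) ≈ 3.24286, MB₁ = 3.08, so M₁ = 3.24286 × 3.08 ≈ 9.988 billion.
After: m₂ = (1 + 0.11) / (0.165 + 0.05 + 0.11) ≈ 3.41538, MB₂ = 3.08 − 0.393 = 2.687, so M₂ = 3.41538 × 2.687 ≈ 9.1771 billion.
ΔM = M₂ − M₁ = 9.1771 − 9.988 = -0.8109 billion.

-0.811 billion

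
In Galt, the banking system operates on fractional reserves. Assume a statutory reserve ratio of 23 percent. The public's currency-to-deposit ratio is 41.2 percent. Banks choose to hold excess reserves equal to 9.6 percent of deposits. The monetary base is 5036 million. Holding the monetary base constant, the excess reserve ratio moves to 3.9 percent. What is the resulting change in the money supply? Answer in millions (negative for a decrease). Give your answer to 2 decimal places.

Initially m₁ = (1 + 0.412) / (0.23 + 0.096 + 0.412) ≈ 1.9132791, so M₁ = 1.9132791 × 5036 ≈ 9635.2735 million.
After the change m₂ = (1 + 0.412) / (0.23 + 0.039 + 0.412) ≈ 2.0734214, so M₂ = 2.0734214 × 5036 ≈ 10441.7502 million.
ΔM = M₂ − M₁ = 10441.7502 − 9635.2735 = 806.4767 million.

806.48 million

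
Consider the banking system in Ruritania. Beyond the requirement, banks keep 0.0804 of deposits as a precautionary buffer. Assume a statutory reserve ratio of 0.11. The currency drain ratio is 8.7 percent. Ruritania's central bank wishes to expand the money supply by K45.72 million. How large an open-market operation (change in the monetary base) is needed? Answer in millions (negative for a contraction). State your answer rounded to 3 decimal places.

The money multiplier is m = (1 + c) / (rr + e + c) = (1 + 0.087) / (0.11 + 0.0804 + 0.087) ≈ 3.918529.
ΔMB = ΔM / m = (+45.72) / 3.918529 ≈ 11.6676 million.

K11.668 million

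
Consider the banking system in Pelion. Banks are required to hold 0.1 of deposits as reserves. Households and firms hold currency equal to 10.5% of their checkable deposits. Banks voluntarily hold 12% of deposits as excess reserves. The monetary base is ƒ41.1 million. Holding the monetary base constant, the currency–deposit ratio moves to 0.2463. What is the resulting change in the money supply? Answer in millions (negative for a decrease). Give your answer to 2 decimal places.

Initially m₁ = (1 + 0.105) / (0.1 + 0.12 + 0.105) = 3.4, so M₁ = 3.4 × 41.1 = 139.74 million.
After the change m₂ = (1 + 0.2463) / (0.1 + 0.12 + 0.2463) ≈ 2.67274, so M₂ = 2.67274 × 41.1 ≈ 109.8496 million.
ΔM = M₂ − M₁ = 109.8496 − 139.74 = -29.8904 million.

-29.89 million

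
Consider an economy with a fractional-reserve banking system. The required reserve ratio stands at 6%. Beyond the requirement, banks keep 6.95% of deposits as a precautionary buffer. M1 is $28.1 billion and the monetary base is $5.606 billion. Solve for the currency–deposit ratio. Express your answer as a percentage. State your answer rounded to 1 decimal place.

Using m = M/MB = 28.1/5.606 ≈ 5.012487. From m = (1 + c)/(c + rr + e), rearranging gives 1 + c = m·(c + rr + e), so c·(1 − m) = m·(rr + e) − 1.
Hence c = [m·(rr + e) − 1]/(1 − m) = [5.012487 × (0.06 + 0.0695) − 1] / (1 − 5.012487) ≈ 0.087448.

8.7%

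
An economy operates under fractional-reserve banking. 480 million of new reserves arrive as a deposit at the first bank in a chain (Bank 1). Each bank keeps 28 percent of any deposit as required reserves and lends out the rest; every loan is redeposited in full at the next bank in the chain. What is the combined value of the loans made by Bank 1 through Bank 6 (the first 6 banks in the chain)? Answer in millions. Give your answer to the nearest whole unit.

1062 million

Bank i lends (1 − rr)^i of the original deposit: Bank 1 lends 480·0.7200 = 345.6000, Bank 2 lends 480·0.7200² = 248.8320, and so on.
Summing a geometric series: total = 480·[0.7200·(1 − 0.7200^6) / (1 − 0.7200)] ≈ 1062.3323 million.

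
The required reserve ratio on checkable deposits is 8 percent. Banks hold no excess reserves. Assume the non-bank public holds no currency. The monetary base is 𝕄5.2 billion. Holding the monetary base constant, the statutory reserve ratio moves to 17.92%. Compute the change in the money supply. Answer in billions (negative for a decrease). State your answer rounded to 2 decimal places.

-35.98 billion

Initially m₁ = 1 / (0.08) = 12.5, so M₁ = 12.5 × 5.2 = 65 billion.
After the change m₂ = 1 / (0.1792) ≈ 5.5804, so M₂ = 5.5804 × 5.2 ≈ 29.0181 billion.
ΔM = M₂ − M₁ = 29.0181 − 65 = -35.9819 billion.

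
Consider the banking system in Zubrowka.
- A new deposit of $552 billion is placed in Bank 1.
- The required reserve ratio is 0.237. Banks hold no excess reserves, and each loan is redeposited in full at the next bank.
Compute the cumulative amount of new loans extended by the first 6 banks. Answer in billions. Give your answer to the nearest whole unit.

Bank i lends (1 − rr)^i of the original deposit: Bank 1 lends 552·0.7630 = 421.1760, Bank 2 lends 552·0.7630² ≈ 321.3573, and so on.
Summing a geometric series: total = 552·[0.7630·(1 − 0.7630^6) / (1 − 0.7630)] ≈ 1426.4731 billion.

$1426 billion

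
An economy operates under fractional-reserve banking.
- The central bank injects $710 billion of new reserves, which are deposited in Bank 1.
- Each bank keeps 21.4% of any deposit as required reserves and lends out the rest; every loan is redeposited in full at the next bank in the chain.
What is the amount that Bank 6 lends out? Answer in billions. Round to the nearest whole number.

Each bank lends a fraction (1 − rr) = 0.7860 of the deposit it receives, so Bank 6 receives 710·0.7860^5 and lends 710·0.7860^6 ≈ 167.4147 billion.

$167 billion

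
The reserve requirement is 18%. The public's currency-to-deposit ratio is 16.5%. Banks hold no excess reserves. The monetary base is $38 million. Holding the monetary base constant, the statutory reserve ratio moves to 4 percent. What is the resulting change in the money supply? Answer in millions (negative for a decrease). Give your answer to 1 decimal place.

$87.6 million

Initially m₁ = (1 + 0.165) / (0.18 + 0.165) ≈ 3.3768, so M₁ = 3.3768 × 38 = 128.3184 million.
After the change m₂ = (1 + 0.165) / (0.04 + 0.165) ≈ 5.6829, so M₂ = 5.6829 × 38 = 215.9502 million.
ΔM = M₂ − M₁ = 215.9502 − 128.3184 = 87.6318 million.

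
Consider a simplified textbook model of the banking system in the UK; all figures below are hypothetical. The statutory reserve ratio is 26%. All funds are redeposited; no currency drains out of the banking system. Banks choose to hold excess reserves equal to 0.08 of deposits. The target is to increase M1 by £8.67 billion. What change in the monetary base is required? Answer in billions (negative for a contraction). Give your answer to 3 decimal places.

The money multiplier is m = 1 / (rr + e) = 1 / (0.26 + 0.08) ≈ 2.94118.
ΔMB = ΔM / m = (+8.67) / 2.94118 ≈ 2.9478 billion.

£2.948 billion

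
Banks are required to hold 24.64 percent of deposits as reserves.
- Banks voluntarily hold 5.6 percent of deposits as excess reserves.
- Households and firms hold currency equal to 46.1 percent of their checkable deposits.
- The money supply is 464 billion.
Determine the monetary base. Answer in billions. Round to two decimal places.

The money multiplier is m = (1 + c) / (rr + e + c) = (1 + 0.461) / (0.2464 + 0.056 + 0.461) ≈ 1.913807.
MB = M / m = 464 / 1.913807 ≈ 242.4487 billion.

242.45 billion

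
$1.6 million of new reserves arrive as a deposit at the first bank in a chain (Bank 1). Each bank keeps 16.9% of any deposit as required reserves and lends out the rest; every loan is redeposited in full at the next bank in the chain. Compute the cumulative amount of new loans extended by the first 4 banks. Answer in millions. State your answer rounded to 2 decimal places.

Bank i lends (1 − rr)^i of the original deposit: Bank 1 lends 1.6·0.8310 = 1.3296, Bank 2 lends 1.6·0.8310² ≈ 1.1049, and so on.
Summing a geometric series: total = 1.6·[0.8310·(1 − 0.8310^4) / (1 − 0.8310)] ≈ 4.1157 million.

$4.12 million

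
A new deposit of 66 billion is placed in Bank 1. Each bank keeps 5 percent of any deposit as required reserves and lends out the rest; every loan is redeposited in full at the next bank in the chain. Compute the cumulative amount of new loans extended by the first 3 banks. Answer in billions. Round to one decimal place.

178.9 billion

Bank i lends (1 − rr)^i of the original deposit: Bank 1 lends 66·0.9500 = 62.7000, Bank 2 lends 66·0.9500² = 59.5650, and so on.
Summing a geometric series: total = 66·[0.9500·(1 − 0.9500^3) / (1 − 0.9500)] ≈ 178.8517 billion.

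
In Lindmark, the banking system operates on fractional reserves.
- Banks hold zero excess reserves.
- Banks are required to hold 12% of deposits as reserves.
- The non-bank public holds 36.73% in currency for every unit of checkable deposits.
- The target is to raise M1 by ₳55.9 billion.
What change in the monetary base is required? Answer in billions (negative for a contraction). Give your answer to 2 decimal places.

The money multiplier is m = (1 + c) / (rr + c) = (1 + 0.3673) / (0.12 + 0.3673) ≈ 2.80587.
ΔMB = ΔM / m = (+55.9) / 2.80587 ≈ 19.9225 billion.

₳19.92 billion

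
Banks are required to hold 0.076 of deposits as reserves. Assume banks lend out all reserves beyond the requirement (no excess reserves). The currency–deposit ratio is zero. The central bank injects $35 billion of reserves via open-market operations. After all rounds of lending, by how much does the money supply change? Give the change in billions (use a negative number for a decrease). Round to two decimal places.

The simple money multiplier is m = 1/rr = 1/0.076 ≈ 13.15789.
An open-market purchase increases the monetary base by 35 billion, so ΔM = m × ΔMB = 13.15789 × 35 ≈ 460.5262 billion.

$460.53 billion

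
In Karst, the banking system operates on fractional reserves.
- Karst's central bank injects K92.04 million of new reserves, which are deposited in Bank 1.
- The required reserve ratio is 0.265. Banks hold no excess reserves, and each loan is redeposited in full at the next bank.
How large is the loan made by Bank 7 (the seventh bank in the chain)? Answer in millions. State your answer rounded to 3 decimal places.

K10.666 million

Each bank lends a fraction (1 − rr) = 0.7350 of the deposit it receives, so Bank 7 receives 92.04·0.7350^6 and lends 92.04·0.7350^7 ≈ 10.6657 million.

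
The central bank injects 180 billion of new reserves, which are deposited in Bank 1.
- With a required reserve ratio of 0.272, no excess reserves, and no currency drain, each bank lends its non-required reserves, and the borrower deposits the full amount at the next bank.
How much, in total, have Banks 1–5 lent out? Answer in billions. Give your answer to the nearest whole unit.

383 billion

Bank i lends (1 − rr)^i of the original deposit: Bank 1 lends 180·0.7280 = 131.0400, Bank 2 lends 180·0.7280² ≈ 95.3971, and so on.
Summing a geometric series: total = 180·[0.7280·(1 − 0.7280^5) / (1 − 0.7280)] ≈ 383.2521 billion.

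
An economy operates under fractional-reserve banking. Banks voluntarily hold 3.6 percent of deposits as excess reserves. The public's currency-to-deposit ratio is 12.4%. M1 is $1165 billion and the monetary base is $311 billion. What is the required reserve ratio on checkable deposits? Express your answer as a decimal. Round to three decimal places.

0.140

Using m = M/MB = 1165/311 ≈ 3.745981. Since m = (1 + c)/(c + rr + e), the denominator satisfies c + rr + e = (1 + c)/m = (1 + 0.124) / 3.745981 ≈ 0.300055.
With c = 0.124 and e = 0.036, the required reserve ratio on checkable deposits is 0.300055 − 0.124 − 0.036 = 0.140055.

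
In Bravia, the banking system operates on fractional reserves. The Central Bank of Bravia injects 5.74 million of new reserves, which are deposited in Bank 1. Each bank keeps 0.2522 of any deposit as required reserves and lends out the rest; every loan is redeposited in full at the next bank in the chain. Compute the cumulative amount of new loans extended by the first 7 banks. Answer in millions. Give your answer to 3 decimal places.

14.794 million

Bank i lends (1 − rr)^i of the original deposit: Bank 1 lends 5.74·0.7478 ≈ 4.2924, Bank 2 lends 5.74·0.7478² ≈ 3.2098, and so on.
Summing a geometric series: total = 5.74·[0.7478·(1 − 0.7478^7) / (1 − 0.7478)] ≈ 14.7941 million.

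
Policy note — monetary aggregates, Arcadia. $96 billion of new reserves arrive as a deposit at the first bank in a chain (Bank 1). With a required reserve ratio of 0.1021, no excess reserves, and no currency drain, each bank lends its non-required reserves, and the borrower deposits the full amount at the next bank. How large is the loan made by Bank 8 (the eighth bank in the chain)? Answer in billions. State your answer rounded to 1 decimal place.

Each bank lends a fraction (1 − rr) = 0.8979 of the deposit it receives, so Bank 8 receives 96·0.8979^7 and lends 96·0.8979^8 ≈ 40.5597 billion.

$40.6 billion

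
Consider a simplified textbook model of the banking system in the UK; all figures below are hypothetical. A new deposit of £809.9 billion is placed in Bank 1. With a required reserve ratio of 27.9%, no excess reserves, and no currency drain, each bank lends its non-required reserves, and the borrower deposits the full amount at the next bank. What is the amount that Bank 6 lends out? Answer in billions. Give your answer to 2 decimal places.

£113.77 billion

Each bank lends a fraction (1 − rr) = 0.7210 of the deposit it receives, so Bank 6 receives 809.9·0.7210^5 and lends 809.9·0.7210^6 ≈ 113.7740 billion.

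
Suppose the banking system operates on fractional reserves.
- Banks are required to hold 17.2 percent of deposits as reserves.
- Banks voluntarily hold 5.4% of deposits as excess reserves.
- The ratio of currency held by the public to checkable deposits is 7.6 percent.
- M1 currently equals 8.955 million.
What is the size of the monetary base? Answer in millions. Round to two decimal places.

2.51 million

The money multiplier is m = (1 + c) / (rr + e + c) = (1 + 0.076) / (0.172 + 0.054 + 0.076) ≈ 3.5629.
MB = M / m = 8.955 / 3.5629 ≈ 2.5134 million.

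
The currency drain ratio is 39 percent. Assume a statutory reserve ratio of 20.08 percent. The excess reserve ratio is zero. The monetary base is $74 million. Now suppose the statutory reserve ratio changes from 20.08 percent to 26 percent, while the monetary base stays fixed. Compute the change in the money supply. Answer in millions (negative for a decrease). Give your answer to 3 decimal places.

-15.857 million

Initially m₁ = (1 + 0.39) / (0.2008 + 0.39) ≈ 2.352742, so M₁ = 2.352742 × 74 ≈ 174.1029 million.
After the change m₂ = (1 + 0.39) / (0.26 + 0.39) ≈ 2.138462, so M₂ = 2.138462 × 74 ≈ 158.2462 million.
ΔM = M₂ − M₁ = 158.2462 − 174.1029 = -15.8567 million.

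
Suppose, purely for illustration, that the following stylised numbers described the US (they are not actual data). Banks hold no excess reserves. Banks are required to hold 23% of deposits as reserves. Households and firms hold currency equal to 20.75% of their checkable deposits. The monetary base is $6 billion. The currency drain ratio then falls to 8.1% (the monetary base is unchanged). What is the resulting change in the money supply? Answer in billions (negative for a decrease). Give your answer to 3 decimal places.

Initially m₁ = (1 + 0.2075) / (0.23 + 0.2075) = 2.76, so M₁ = 2.76 × 6 = 16.56 billion.
After the change m₂ = (1 + 0.081) / (0.23 + 0.081) ≈ 3.47588, so M₂ = 3.47588 × 6 ≈ 20.8553 billion.
ΔM = M₂ − M₁ = 20.8553 − 16.56 = 4.2953 billion.

$4.295 billion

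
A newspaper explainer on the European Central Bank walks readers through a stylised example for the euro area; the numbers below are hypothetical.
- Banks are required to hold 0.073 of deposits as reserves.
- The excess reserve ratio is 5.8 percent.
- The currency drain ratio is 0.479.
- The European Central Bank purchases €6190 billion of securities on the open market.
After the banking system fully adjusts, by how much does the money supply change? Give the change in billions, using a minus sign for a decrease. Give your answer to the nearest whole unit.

The money multiplier is m = (1 + c) / (rr + e + c) = (1 + 0.479) / (0.073 + 0.058 + 0.479) ≈ 2.42459.
The purchase adds 6190 billion of base, so ΔM = m × ΔMB = 2.42459 × (+6190) = 15008.2121 billion.

€15008 billion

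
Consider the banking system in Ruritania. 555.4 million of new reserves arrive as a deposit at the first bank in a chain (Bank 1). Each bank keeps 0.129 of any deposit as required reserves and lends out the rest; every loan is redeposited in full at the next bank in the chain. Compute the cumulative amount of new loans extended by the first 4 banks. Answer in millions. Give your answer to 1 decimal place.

1591.8 million

Bank i lends (1 − rr)^i of the original deposit: Bank 1 lends 555.4·0.8710 = 483.7534, Bank 2 lends 555.4·0.8710² ≈ 421.3492, and so on.
Summing a geometric series: total = 555.4·[0.8710·(1 − 0.8710^4) / (1 − 0.8710)] ≈ 1591.7506 million.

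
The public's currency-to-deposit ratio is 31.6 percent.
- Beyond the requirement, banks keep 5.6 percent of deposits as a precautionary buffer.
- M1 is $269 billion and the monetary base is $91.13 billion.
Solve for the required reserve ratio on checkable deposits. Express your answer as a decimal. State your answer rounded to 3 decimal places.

0.074

Using m = M/MB = 269/91.13 ≈ 2.951827. Since m = (1 + c)/(c + rr + e), the denominator satisfies c + rr + e = (1 + c)/m = (1 + 0.316) / 2.951827 ≈ 0.445826.
With c = 0.316 and e = 0.056, the required reserve ratio on checkable deposits is 0.445826 − 0.316 − 0.056 = 0.073826.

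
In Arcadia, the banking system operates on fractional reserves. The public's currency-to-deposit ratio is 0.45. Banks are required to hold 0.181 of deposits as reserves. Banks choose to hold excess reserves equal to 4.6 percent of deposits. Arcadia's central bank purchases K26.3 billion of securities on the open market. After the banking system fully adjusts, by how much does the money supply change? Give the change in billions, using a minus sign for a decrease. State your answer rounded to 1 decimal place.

The money multiplier is m = (1 + c) / (rr + e + c) = (1 + 0.45) / (0.181 + 0.046 + 0.45) ≈ 2.1418.
The purchase adds 26.3 billion of base, so ΔM = m × ΔMB = 2.1418 × (+26.3) ≈ 56.3293 billion.

K56.3 billion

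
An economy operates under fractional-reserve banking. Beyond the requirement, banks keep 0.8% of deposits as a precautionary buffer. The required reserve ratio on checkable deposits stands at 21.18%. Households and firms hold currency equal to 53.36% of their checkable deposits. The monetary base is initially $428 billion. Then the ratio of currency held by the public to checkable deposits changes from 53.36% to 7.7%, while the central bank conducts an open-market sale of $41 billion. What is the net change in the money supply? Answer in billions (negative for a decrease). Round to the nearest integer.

Before: m₁ = (1 + 0.5336) / (0.2118 + 0.008 + 0.5336) ≈ 2.0356, MB₁ = 428, so M₁ = 2.0356 × 428 = 871.2368 billion.
After: m₂ = (1 + 0.077) / (0.2118 + 0.008 + 0.077) ≈ 3.6287, MB₂ = 428 − 41 = 387, so M₂ = 3.6287 × 387 = 1404.3069 billion.
ΔM = M₂ − M₁ = 1404.3069 − 871.2368 = 533.0701 billion.

$533 billion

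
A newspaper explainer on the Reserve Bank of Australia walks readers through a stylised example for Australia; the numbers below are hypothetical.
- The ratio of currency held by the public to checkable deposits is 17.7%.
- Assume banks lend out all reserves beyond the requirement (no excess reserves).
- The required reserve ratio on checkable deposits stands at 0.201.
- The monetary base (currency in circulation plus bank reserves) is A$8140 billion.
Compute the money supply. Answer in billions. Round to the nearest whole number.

A$25346 billion

The money multiplier is m = (1 + c) / (rr + c) = (1 + 0.177) / (0.201 + 0.177) ≈ 3.11376.
So M = m × MB = 3.11376 × 8140 = 25346.0064 billion.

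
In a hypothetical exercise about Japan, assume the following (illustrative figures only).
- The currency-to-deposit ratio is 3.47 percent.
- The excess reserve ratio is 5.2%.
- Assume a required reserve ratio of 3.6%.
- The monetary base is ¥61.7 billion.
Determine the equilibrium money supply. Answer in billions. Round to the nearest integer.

The money multiplier is m = (1 + c) / (rr + e + c) = (1 + 0.0347) / (0.036 + 0.052 + 0.0347) ≈ 8.4328.
So M = m × MB = 8.4328 × 61.7 ≈ 520.3038 billion.

¥520 billion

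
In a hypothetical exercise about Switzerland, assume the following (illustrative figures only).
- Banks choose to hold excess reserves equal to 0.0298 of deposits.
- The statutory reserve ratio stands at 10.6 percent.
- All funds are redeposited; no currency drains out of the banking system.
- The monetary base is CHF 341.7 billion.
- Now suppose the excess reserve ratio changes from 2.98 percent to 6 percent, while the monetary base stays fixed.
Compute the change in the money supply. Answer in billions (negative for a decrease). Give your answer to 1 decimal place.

-457.8 billion

Initially m₁ = 1 / (0.106 + 0.0298) ≈ 7.36377, so M₁ = 7.36377 × 341.7 ≈ 2516.2002 billion.
After the change m₂ = 1 / (0.106 + 0.06) ≈ 6.02410, so M₂ = 6.02410 × 341.7 ≈ 2058.435 billion.
ΔM = M₂ − M₁ = 2058.435 − 2516.2002 = -457.7652 billion.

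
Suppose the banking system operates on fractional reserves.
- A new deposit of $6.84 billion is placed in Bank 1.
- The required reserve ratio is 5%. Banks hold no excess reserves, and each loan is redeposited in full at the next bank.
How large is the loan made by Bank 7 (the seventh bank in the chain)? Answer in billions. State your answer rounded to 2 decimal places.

$4.78 billion

Each bank lends a fraction (1 − rr) = 0.9500 of the deposit it receives, so Bank 7 receives 6.84·0.9500^6 and lends 6.84·0.9500^7 ≈ 4.7766 billion.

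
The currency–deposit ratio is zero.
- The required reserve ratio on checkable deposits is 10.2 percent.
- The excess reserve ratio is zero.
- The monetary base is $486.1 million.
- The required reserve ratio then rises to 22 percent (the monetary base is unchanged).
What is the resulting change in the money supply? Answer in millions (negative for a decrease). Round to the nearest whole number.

Initially m₁ = 1 / (0.102) ≈ 9.8039, so M₁ = 9.8039 × 486.1 ≈ 4765.6758 million.
After the change m₂ = 1 / (0.22) ≈ 4.5455, so M₂ = 4.5455 × 486.1 ≈ 2209.5675 million.
ΔM = M₂ − M₁ = 2209.5675 − 4765.6758 = -2556.1083 million.

-2556 million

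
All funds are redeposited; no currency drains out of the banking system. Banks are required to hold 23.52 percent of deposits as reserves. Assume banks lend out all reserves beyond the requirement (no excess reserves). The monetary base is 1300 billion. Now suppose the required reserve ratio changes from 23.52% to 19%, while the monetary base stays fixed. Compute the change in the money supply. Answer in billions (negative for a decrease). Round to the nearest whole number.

Initially m₁ = 1 / (0.2352) ≈ 4.25170, so M₁ = 4.25170 × 1300 = 5527.21 billion.
After the change m₂ = 1 / (0.19) ≈ 5.26316, so M₂ = 5.26316 × 1300 = 6842.108 billion.
ΔM = M₂ − M₁ = 6842.108 − 5527.21 = 1314.898 billion.

1315 billion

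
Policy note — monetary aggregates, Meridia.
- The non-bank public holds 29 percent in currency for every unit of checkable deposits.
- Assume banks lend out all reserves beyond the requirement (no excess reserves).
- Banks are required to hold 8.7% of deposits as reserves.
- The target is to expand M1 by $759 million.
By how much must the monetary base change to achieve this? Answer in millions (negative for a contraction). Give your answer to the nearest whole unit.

$222 million

The money multiplier is m = (1 + c) / (rr + c) = (1 + 0.29) / (0.087 + 0.29) ≈ 3.4218.
ΔMB = ΔM / m = (+759) / 3.4218 ≈ 221.8131 million.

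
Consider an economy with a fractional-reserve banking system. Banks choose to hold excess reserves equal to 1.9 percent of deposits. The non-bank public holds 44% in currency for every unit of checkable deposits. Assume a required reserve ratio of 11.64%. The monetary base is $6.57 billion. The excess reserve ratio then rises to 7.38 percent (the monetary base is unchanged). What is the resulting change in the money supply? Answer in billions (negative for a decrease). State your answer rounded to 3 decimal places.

Initially m₁ = (1 + 0.44) / (0.1164 + 0.019 + 0.44) ≈ 2.50261, so M₁ = 2.50261 × 6.57 ≈ 16.4421 billion.
After the change m₂ = (1 + 0.44) / (0.1164 + 0.0738 + 0.44) ≈ 2.28499, so M₂ = 2.28499 × 6.57 ≈ 15.0124 billion.
ΔM = M₂ − M₁ = 15.0124 − 16.4421 = -1.4297 billion.

-1.430 billion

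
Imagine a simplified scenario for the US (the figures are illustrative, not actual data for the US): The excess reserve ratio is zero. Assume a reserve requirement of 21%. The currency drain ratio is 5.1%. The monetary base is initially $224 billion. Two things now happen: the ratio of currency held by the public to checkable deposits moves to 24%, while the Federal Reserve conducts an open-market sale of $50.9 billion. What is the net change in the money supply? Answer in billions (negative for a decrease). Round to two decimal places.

Before: m₁ = (1 + 0.051) / (0.21 + 0.051) ≈ 4.026820, MB₁ = 224, so M₁ = 4.026820 × 224 ≈ 902.0077 billion.
After: m₂ = (1 + 0.24) / (0.21 + 0.24) ≈ 2.755556, MB₂ = 224 − 50.9 = 173.1, so M₂ = 2.755556 × 173.1 ≈ 476.9867 billion.
ΔM = M₂ − M₁ = 476.9867 − 902.0077 = -425.021 billion.

-425.02 billion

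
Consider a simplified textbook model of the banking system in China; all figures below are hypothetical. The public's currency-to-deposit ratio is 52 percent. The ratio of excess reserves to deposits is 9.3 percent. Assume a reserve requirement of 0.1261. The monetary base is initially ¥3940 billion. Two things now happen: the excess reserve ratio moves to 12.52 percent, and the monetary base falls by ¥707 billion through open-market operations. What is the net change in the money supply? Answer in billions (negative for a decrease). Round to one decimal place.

Before: m₁ = (1 + 0.52) / (0.1261 + 0.093 + 0.52) ≈ 2.056555, MB₁ = 3940, so M₁ = 2.056555 × 3940 = 8102.8267 billion.
After: m₂ = (1 + 0.52) / (0.1261 + 0.1252 + 0.52) ≈ 1.970699, MB₂ = 3940 − 707 = 3233, so M₂ = 1.970699 × 3233 ≈ 6371.2699 billion.
ΔM = M₂ − M₁ = 6371.2699 − 8102.8267 = -1731.5568 billion.

-1731.6 billion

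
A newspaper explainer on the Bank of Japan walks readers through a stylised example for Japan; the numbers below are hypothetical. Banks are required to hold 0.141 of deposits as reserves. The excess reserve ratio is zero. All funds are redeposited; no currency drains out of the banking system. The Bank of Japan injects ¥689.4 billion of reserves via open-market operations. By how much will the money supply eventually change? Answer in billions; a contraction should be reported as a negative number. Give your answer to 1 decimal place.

¥4889.4 billion

The simple money multiplier is m = 1/rr = 1/0.141 ≈ 7.09220.
An open-market purchase increases the monetary base by 689.4 billion, so ΔM = m × ΔMB = 7.09220 × 689.4 ≈ 4889.3627 billion.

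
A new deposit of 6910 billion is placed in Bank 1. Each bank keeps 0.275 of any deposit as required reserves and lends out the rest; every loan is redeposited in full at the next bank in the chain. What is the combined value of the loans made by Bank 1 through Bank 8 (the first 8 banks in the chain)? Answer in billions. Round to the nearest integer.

Bank i lends (1 − rr)^i of the original deposit: Bank 1 lends 6910·0.7250 = 5009.7500, Bank 2 lends 6910·0.7250² ≈ 3632.0687, and so on.
Summing a geometric series: total = 6910·[0.7250·(1 − 0.7250^8) / (1 − 0.7250)] ≈ 16826.7202 billion.

16827 billion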